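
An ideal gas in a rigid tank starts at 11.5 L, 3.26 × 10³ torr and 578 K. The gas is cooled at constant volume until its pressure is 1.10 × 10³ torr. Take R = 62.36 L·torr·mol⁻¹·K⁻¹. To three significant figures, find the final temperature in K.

Isochoric, so P/T is constant: V₂ = V₁; T₂ = T₁·(P₂/P₁) = 195.0 K.

T₂ ≈ 195 K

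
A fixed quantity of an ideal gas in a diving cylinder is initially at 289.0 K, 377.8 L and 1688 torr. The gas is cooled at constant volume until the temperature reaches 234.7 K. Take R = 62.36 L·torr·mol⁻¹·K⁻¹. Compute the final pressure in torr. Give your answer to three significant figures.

P₂ ≈ 1.37e+03 torr

Isochoric, so P/T is constant: V₂ = V₁; P₂ = P₁·(T₂/T₁) = 1371 torr.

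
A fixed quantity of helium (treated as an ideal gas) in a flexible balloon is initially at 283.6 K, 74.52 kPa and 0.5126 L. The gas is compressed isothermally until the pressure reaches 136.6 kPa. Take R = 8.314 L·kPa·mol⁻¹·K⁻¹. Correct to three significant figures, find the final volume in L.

Isothermal, so P V is constant: T₂ = T₁; V₂ = V₁·(P₁/P₂) = 0.2796 L.

V₂ ≈ 0.280 L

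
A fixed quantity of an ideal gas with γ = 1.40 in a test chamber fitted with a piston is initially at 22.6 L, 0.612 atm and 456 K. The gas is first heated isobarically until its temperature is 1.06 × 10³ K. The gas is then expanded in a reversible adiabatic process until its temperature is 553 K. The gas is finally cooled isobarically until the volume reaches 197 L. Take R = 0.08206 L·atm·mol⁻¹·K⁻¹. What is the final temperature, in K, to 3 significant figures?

P constant ⇒ V ∝ T: P₂ = P₁; V₂ = V₁·(T₂/T₁) = 52.54 L.
Reversible adiabatic, γ = 1.40: P₃ = P₂·(T₃/T₂)^(γ/(γ−1)) = 0.06277 atm; V₃ = V₂·(T₂/T₃)^(1/(γ−1)) = 267.2 L.
Isobaric, so V/T is constant: P₄ = P₃; T₄ = T₃·(V₄/V₃) = 407.7 K.

T₄ ≈ 408 K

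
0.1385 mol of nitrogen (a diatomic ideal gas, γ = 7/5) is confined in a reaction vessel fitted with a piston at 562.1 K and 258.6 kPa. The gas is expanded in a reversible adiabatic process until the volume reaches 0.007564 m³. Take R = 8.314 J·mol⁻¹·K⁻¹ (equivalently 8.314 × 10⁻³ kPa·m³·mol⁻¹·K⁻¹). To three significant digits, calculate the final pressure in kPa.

From PV = nRT: V₁ = nRT₁/P₁ = 0.002503 m³.
Adiabatic (γ = 7/5), T V^(γ−1) and P V^γ constant: T₂ = T₁·(V₁/V₂)^(γ−1) = 361.2 K; P₂ = P₁·(V₁/V₂)^γ = 54.98 kPa.

P₂ ≈ 55.0 kPa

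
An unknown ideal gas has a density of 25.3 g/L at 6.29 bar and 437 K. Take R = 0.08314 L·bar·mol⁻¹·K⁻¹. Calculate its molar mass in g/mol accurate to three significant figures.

ρ = PM/(RT) ⇒ M = ρRT/P = (25.3 × 0.08314 × 437.0) / 6.29

M ≈ 146 g/mol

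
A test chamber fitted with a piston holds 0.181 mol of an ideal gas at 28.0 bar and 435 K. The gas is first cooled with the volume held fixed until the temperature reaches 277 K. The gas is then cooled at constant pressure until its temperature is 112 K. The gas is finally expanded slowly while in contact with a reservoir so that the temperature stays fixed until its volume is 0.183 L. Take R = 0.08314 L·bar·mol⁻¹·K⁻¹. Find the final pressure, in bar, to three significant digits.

P₄ ≈ 9.21 bar

From PV = nRT: V₁ = nRT₁/P₁ = 0.2338 L.
V constant ⇒ P ∝ T: V₂ = V₁; P₂ = P₁·(T₂/T₁) = 17.83 bar.
Isobaric, so V/T is constant: P₃ = P₂; V₃ = V₂·(T₃/T₂) = 0.09453 L.
Isothermal, so P V is constant: T₄ = T₃; P₄ = P₃·(V₃/V₄) = 9.210 bar.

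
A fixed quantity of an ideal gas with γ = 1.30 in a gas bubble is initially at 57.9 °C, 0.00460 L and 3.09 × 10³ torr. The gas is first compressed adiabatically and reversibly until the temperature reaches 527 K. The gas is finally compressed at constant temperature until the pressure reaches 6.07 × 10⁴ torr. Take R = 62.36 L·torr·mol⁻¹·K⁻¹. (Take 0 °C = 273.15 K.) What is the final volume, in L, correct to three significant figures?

Convert: T₁ = 331.0 K.
Adiabatic (γ = 1.30), T V^(γ−1) and P V^γ constant: P₂ = P₁·(T₂/T₁)^(γ/(γ−1)) = 2.317e+04 torr; V₂ = V₁·(T₁/T₂)^(1/(γ−1)) = 0.0009766 L.
T constant ⇒ Boyle's law P V = const: T₃ = T₂; V₃ = V₂·(P₂/P₃) = 0.0003728 L.

V₃ ≈ 0.000373 L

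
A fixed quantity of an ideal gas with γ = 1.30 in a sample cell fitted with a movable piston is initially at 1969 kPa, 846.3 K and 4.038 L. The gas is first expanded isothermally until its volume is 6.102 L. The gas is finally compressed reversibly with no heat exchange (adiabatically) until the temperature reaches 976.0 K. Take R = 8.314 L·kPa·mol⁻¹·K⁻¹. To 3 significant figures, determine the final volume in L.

T constant ⇒ Boyle's law P V = const: T₂ = T₁; P₂ = P₁·(V₁/V₂) = 1303 kPa.
Adiabatic (γ = 1.30), T V^(γ−1) and P V^γ constant: P₃ = P₂·(T₃/T₂)^(γ/(γ−1)) = 2417 kPa; V₃ = V₂·(T₂/T₃)^(1/(γ−1)) = 3.794 L.

V₃ ≈ 3.79 L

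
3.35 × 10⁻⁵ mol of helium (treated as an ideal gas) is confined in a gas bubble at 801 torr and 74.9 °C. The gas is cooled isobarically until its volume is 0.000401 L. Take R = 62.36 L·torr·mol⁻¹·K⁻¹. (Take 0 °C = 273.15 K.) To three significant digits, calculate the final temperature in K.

T₂ ≈ 154 K

Convert: T₁ = 348.0 K.
From PV = nRT: V₁ = nRT₁/P₁ = 0.0009077 L.
P constant ⇒ V ∝ T: P₂ = P₁; T₂ = T₁·(V₂/V₁) = 153.8 K.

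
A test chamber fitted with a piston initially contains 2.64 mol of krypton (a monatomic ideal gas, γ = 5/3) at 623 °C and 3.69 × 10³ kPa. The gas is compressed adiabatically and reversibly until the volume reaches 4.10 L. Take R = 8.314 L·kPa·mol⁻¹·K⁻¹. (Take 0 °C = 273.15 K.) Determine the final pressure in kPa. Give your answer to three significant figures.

Convert: T₁ = 896.1 K.
From PV = nRT: V₁ = nRT₁/P₁ = 5.331 L.
Adiabatic (γ = 5/3), T V^(γ−1) and P V^γ constant: T₂ = T₁·(V₁/V₂)^(γ−1) = 1068 K; P₂ = P₁·(V₁/V₂)^γ = 5715 kPa.

P₂ ≈ 5.71e+03 kPa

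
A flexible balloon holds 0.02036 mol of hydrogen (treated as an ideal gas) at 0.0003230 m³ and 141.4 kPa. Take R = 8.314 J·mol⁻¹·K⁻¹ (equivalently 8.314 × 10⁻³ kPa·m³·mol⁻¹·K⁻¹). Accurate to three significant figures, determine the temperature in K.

PV = nRT ⇒ T = PV/(nR) = (141.4 × 0.0003230) / (0.02036 × 8.314 × 10⁻³)

T ≈ 270 K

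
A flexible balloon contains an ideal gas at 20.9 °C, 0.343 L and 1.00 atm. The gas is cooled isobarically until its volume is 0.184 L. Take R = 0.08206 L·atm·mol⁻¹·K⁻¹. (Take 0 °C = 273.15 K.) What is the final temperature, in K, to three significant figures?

T₂ ≈ 158 K

Convert: T₁ = 294.0 K.
P constant ⇒ V ∝ T: P₂ = P₁; T₂ = T₁·(V₂/V₁) = 157.7 K.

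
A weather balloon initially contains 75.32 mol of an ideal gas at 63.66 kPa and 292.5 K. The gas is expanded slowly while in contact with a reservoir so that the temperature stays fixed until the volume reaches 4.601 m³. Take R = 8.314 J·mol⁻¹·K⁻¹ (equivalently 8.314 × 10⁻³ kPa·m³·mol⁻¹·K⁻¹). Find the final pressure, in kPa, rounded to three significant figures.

P₂ ≈ 39.8 kPa

From PV = nRT: V₁ = nRT₁/P₁ = 2.877 m³.
T constant ⇒ Boyle's law P V = const: T₂ = T₁; P₂ = P₁·(V₁/V₂) = 39.81 kPa.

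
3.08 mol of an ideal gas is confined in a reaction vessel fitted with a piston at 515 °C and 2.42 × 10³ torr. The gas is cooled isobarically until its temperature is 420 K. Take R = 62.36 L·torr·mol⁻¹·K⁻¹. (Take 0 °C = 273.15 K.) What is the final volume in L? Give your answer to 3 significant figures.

V₂ ≈ 33.3 L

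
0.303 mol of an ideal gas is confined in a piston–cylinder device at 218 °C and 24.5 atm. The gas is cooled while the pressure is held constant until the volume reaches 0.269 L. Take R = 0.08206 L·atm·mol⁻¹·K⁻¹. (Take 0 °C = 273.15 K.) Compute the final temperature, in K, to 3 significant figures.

T₂ ≈ 265 K

Convert: T₁ = 491.1 K.
From PV = nRT: V₁ = nRT₁/P₁ = 0.4985 L.
Isobaric, so V/T is constant: P₂ = P₁; T₂ = T₁·(V₂/V₁) = 265.1 K.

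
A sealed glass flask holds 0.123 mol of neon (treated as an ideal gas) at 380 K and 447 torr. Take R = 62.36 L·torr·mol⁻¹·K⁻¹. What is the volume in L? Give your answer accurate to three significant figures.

V ≈ 6.52 L

PV = nRT ⇒ V = nRT/P = (0.123 × 62.36 × 380) / 447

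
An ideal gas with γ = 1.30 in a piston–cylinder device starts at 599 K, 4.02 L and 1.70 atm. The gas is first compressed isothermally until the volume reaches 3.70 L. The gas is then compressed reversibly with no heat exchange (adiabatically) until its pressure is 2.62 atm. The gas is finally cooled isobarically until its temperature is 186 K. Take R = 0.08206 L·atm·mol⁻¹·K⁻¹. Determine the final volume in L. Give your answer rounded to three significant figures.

T constant ⇒ Boyle's law P V = const: T₂ = T₁; P₂ = P₁·(V₁/V₂) = 1.847 atm.
Reversible adiabatic, γ = 1.30: T₃ = T₂·(P₃/P₂)^((γ−1)/γ) = 649.3 K; V₃ = V₂·(P₂/P₃)^(1/γ) = 2.828 L.
P constant ⇒ V ∝ T: P₄ = P₃; V₄ = V₃·(T₄/T₃) = 0.8100 L.

V₄ ≈ 0.810 L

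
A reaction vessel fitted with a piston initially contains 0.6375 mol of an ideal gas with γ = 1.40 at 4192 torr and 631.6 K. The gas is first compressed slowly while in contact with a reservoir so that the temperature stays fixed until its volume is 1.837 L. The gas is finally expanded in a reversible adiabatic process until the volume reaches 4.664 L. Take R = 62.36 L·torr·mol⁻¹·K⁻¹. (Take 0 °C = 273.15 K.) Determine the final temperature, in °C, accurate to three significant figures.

T₃ ≈ 162 °C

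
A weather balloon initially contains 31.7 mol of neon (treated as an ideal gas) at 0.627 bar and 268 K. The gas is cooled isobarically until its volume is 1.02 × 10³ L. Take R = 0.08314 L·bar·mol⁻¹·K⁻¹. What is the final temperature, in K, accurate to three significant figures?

T₂ ≈ 243 K

From PV = nRT: V₁ = nRT₁/P₁ = 1127 L.
Isobaric, so V/T is constant: P₂ = P₁; T₂ = T₁·(V₂/V₁) = 242.7 K.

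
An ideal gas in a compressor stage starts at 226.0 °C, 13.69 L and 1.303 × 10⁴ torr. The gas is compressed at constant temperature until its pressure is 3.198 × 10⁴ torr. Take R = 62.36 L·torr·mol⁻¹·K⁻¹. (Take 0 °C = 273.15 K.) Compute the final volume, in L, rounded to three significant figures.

V₂ ≈ 5.58 L

Convert: T₁ = 499.1 K.
T constant ⇒ Boyle's law P V = const: T₂ = T₁; V₂ = V₁·(P₁/P₂) = 5.578 L.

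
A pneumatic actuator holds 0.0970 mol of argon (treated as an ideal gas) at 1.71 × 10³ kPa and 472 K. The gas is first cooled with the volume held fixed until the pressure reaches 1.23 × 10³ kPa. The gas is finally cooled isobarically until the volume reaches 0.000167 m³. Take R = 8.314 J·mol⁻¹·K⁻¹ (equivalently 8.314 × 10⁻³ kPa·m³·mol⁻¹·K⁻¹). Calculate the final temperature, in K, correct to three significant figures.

From PV = nRT: V₁ = nRT₁/P₁ = 0.0002226 m³.
Isochoric, so P/T is constant: V₂ = V₁; T₂ = T₁·(P₂/P₁) = 339.5 K.
Isobaric, so V/T is constant: P₃ = P₂; T₃ = T₂·(V₃/V₂) = 254.7 K.

T₃ ≈ 255 K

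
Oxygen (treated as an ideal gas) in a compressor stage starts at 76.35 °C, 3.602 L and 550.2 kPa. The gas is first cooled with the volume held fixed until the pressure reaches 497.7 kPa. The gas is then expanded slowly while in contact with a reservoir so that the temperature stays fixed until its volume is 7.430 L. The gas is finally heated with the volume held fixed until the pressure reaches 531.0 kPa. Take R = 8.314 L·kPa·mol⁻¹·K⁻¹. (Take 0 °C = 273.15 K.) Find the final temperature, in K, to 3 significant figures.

T₄ ≈ 696 K

Convert: T₁ = 349.5 K.
V constant ⇒ P ∝ T: V₂ = V₁; T₂ = T₁·(P₂/P₁) = 316.2 K.
T constant ⇒ Boyle's law P V = const: T₃ = T₂; P₃ = P₂·(V₂/V₃) = 241.3 kPa.
V constant ⇒ P ∝ T: V₄ = V₃; T₄ = T₃·(P₄/P₃) = 695.8 K.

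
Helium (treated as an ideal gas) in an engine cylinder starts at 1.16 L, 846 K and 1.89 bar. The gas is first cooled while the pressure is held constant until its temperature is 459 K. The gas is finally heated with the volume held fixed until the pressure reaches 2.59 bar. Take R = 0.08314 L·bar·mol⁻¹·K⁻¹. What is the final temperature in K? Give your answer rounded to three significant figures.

P constant ⇒ V ∝ T: P₂ = P₁; V₂ = V₁·(T₂/T₁) = 0.6294 L.
V constant ⇒ P ∝ T: V₃ = V₂; T₃ = T₂·(P₃/P₂) = 629.0 K.

T₃ ≈ 629 K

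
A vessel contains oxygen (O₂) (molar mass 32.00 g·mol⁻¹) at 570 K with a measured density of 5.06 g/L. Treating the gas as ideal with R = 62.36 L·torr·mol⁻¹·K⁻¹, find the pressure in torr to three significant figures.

ρ = PM/(RT) ⇒ P = ρRT/M = (5.06 × 62.36 × 570.0) / 32.00

P ≈ 5.62e+03 torr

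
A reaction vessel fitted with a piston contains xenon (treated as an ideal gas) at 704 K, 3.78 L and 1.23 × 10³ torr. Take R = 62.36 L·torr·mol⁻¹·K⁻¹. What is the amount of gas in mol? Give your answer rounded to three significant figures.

n ≈ 0.106 mol

PV = nRT ⇒ n = PV/(RT) = (1.23e+03 × 3.78) / (62.36 × 704)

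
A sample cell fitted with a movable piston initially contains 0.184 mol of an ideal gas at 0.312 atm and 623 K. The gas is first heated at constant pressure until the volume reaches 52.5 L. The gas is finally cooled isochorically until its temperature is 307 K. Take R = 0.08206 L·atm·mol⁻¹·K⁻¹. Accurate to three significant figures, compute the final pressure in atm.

From PV = nRT: V₁ = nRT₁/P₁ = 30.15 L.
Isobaric, so V/T is constant: P₂ = P₁; T₂ = T₁·(V₂/V₁) = 1085 K.
Isochoric, so P/T is constant: V₃ = V₂; P₃ = P₂·(T₃/T₂) = 0.08829 atm.

P₃ ≈ 0.0883 atm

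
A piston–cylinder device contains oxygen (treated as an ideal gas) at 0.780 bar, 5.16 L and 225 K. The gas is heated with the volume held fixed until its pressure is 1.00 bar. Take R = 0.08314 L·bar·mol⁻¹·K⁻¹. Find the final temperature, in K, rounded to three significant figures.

Isochoric, so P/T is constant: V₂ = V₁; T₂ = T₁·(P₂/P₁) = 288.5 K.

T₂ ≈ 288 K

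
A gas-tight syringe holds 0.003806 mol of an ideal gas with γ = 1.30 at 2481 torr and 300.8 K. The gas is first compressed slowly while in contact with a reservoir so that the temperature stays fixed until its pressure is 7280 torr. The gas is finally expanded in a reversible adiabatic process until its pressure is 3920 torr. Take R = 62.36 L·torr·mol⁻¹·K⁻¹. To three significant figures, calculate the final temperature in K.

From PV = nRT: V₁ = nRT₁/P₁ = 0.02878 L.
T constant ⇒ Boyle's law P V = const: T₂ = T₁; V₂ = V₁·(P₁/P₂) = 0.009807 L.
Reversible adiabatic, γ = 1.30: T₃ = T₂·(P₃/P₂)^((γ−1)/γ) = 260.8 K; V₃ = V₂·(P₂/P₃)^(1/γ) = 0.01579 L.

T₃ ≈ 261 K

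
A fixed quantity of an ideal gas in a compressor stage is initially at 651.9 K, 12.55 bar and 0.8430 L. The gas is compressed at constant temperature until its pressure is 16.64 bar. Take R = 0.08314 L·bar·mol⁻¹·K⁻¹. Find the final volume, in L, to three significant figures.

T constant ⇒ Boyle's law P V = const: T₂ = T₁; V₂ = V₁·(P₁/P₂) = 0.6358 L.

V₂ ≈ 0.636 L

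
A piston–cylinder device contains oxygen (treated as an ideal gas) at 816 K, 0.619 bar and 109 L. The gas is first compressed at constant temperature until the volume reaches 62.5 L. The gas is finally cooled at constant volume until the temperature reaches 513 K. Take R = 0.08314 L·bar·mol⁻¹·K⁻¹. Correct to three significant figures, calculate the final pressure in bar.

T constant ⇒ Boyle's law P V = const: T₂ = T₁; P₂ = P₁·(V₁/V₂) = 1.080 bar.
V constant ⇒ P ∝ T: V₃ = V₂; P₃ = P₂·(T₃/T₂) = 0.6787 bar.

P₃ ≈ 0.679 bar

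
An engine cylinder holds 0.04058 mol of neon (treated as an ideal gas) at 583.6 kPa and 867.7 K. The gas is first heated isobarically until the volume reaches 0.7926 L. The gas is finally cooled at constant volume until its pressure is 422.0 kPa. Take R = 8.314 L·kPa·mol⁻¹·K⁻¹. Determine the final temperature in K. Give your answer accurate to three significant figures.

T₃ ≈ 991 K

From PV = nRT: V₁ = nRT₁/P₁ = 0.5016 L.
P constant ⇒ V ∝ T: P₂ = P₁; T₂ = T₁·(V₂/V₁) = 1371 K.
Isochoric, so P/T is constant: V₃ = V₂; T₃ = T₂·(P₃/P₂) = 991.4 K.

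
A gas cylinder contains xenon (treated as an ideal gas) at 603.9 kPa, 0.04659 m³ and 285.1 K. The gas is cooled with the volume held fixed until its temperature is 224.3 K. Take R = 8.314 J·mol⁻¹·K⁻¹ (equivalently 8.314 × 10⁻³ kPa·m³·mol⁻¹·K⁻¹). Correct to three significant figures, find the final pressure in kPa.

V constant ⇒ P ∝ T: V₂ = V₁; P₂ = P₁·(T₂/T₁) = 475.1 kPa.

P₂ ≈ 475 kPa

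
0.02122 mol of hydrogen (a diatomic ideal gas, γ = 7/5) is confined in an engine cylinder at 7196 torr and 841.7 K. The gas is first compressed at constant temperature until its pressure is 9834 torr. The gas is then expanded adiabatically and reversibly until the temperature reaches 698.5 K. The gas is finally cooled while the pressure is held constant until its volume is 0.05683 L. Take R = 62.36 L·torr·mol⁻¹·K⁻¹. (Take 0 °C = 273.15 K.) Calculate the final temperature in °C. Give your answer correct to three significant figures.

From PV = nRT: V₁ = nRT₁/P₁ = 0.1548 L.
T constant ⇒ Boyle's law P V = const: T₂ = T₁; V₂ = V₁·(P₁/P₂) = 0.1133 L.
Reversible adiabatic, γ = 7/5: P₃ = P₂·(T₃/T₂)^(γ/(γ−1)) = 5120 torr; V₃ = V₂·(T₂/T₃)^(1/(γ−1)) = 0.1805 L.
P constant ⇒ V ∝ T: P₄ = P₃; T₄ = T₃·(V₄/V₃) = 219.9 K.

T₄ ≈ -53.3 °C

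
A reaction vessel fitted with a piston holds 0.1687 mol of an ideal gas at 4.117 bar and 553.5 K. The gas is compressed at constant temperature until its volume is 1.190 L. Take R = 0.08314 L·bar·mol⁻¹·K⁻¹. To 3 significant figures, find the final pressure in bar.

P₂ ≈ 6.52 bar

From PV = nRT: V₁ = nRT₁/P₁ = 1.886 L.
T constant ⇒ Boyle's law P V = const: T₂ = T₁; P₂ = P₁·(V₁/V₂) = 6.524 bar.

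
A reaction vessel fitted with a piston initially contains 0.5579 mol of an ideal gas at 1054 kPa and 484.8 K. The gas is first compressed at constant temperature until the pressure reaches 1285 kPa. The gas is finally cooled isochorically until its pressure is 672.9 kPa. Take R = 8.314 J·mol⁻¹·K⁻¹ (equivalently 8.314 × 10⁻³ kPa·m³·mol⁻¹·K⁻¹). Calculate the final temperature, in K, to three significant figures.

From PV = nRT: V₁ = nRT₁/P₁ = 0.002133 m³.
Isothermal, so P V is constant: T₂ = T₁; V₂ = V₁·(P₁/P₂) = 0.001750 m³.
V constant ⇒ P ∝ T: V₃ = V₂; T₃ = T₂·(P₃/P₂) = 253.9 K.

T₃ ≈ 254 K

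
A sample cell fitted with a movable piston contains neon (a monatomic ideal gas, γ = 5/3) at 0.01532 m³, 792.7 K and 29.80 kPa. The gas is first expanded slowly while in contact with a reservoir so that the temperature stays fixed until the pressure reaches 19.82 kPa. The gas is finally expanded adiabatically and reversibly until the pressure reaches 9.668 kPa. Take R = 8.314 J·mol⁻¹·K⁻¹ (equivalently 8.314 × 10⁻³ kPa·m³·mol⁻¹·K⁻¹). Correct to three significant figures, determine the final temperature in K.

Isothermal, so P V is constant: T₂ = T₁; V₂ = V₁·(P₁/P₂) = 0.02303 m³.
Adiabatic (γ = 5/3), T V^(γ−1) and P V^γ constant: T₃ = T₂·(P₃/P₂)^((γ−1)/γ) = 594.8 K; V₃ = V₂·(P₂/P₃)^(1/γ) = 0.03543 m³.

T₃ ≈ 595 K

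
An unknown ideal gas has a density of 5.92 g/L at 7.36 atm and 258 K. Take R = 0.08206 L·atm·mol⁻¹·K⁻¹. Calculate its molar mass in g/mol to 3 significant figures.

M ≈ 17.0 g/mol

ρ = PM/(RT) ⇒ M = ρRT/P = (5.92 × 0.08206 × 258.0) / 7.36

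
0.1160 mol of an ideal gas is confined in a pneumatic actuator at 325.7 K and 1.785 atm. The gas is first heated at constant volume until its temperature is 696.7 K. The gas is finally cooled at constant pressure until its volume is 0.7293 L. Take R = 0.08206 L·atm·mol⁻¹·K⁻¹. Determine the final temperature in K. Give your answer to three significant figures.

T₃ ≈ 293 K

From PV = nRT: V₁ = nRT₁/P₁ = 1.737 L.
V constant ⇒ P ∝ T: V₂ = V₁; P₂ = P₁·(T₂/T₁) = 3.818 atm.
P constant ⇒ V ∝ T: P₃ = P₂; T₃ = T₂·(V₃/V₂) = 292.5 K.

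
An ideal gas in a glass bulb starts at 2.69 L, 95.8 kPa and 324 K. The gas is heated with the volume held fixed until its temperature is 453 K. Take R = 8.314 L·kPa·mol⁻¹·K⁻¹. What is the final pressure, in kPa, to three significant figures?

P₂ ≈ 134 kPa

Isochoric, so P/T is constant: V₂ = V₁; P₂ = P₁·(T₂/T₁) = 133.9 kPa.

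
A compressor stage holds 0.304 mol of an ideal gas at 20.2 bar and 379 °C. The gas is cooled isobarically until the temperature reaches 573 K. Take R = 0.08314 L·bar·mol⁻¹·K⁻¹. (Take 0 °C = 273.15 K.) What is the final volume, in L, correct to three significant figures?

V₂ ≈ 0.717 L

Convert: T₁ = 652.1 K.
From PV = nRT: V₁ = nRT₁/P₁ = 0.8160 L.
P constant ⇒ V ∝ T: P₂ = P₁; V₂ = V₁·(T₂/T₁) = 0.7169 L.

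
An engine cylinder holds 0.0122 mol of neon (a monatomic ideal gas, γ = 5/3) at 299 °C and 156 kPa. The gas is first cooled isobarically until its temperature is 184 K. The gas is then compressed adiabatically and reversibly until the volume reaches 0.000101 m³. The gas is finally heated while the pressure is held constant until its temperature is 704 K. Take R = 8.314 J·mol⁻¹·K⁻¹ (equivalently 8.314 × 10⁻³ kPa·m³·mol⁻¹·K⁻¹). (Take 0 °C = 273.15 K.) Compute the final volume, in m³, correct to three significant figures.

V₄ ≈ 0.000345 m³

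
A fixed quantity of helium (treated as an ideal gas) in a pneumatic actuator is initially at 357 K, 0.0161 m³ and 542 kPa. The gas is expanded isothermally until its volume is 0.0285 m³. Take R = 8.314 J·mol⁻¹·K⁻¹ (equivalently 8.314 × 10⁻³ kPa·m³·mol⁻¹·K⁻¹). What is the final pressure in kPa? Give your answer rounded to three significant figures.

P₂ ≈ 306 kPa

Isothermal, so P V is constant: T₂ = T₁; P₂ = P₁·(V₁/V₂) = 306.2 kPa.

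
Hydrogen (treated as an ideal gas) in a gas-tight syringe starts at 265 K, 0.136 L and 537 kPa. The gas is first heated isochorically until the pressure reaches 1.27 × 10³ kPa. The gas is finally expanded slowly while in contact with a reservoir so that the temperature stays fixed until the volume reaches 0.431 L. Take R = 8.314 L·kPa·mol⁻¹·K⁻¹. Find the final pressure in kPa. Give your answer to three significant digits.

V constant ⇒ P ∝ T: V₂ = V₁; T₂ = T₁·(P₂/P₁) = 626.7 K.
Isothermal, so P V is constant: T₃ = T₂; P₃ = P₂·(V₂/V₃) = 400.7 kPa.

P₃ ≈ 401 kPa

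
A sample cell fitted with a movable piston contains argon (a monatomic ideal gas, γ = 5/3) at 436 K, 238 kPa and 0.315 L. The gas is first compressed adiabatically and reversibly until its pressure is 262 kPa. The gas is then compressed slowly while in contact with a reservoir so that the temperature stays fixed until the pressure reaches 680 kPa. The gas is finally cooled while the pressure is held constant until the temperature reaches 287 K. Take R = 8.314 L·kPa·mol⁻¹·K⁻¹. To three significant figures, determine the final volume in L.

Reversible adiabatic, γ = 5/3: T₂ = T₁·(P₂/P₁)^((γ−1)/γ) = 453.1 K; V₂ = V₁·(P₁/P₂)^(1/γ) = 0.2974 L.
T constant ⇒ Boyle's law P V = const: T₃ = T₂; V₃ = V₂·(P₂/P₃) = 0.1146 L.
Isobaric, so V/T is constant: P₄ = P₃; V₄ = V₃·(T₄/T₃) = 0.07257 L.

V₄ ≈ 0.0726 L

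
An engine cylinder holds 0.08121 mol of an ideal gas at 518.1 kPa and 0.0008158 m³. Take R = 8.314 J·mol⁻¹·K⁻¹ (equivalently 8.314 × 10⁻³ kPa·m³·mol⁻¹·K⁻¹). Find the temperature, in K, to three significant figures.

T ≈ 626 K

PV = nRT ⇒ T = PV/(nR) = (518.1 × 0.0008158) / (0.08121 × 8.314 × 10⁻³)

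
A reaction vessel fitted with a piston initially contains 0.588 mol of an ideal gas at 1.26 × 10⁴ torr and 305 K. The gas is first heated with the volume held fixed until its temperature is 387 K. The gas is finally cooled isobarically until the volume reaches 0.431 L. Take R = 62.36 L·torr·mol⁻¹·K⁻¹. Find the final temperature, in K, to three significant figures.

From PV = nRT: V₁ = nRT₁/P₁ = 0.8876 L.
Isochoric, so P/T is constant: V₂ = V₁; P₂ = P₁·(T₂/T₁) = 1.599e+04 torr.
Isobaric, so V/T is constant: P₃ = P₂; T₃ = T₂·(V₃/V₂) = 187.9 K.

T₃ ≈ 188 K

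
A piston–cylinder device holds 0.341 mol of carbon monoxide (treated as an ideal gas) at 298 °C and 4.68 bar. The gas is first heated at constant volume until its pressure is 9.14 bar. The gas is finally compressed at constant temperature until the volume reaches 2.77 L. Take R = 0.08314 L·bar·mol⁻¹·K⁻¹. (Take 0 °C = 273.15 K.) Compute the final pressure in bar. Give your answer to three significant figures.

P₃ ≈ 11.4 bar

Convert: T₁ = 571.1 K.
From PV = nRT: V₁ = nRT₁/P₁ = 3.460 L.
Isochoric, so P/T is constant: V₂ = V₁; T₂ = T₁·(P₂/P₁) = 1115 K.
Isothermal, so P V is constant: T₃ = T₂; P₃ = P₂·(V₂/V₃) = 11.42 bar.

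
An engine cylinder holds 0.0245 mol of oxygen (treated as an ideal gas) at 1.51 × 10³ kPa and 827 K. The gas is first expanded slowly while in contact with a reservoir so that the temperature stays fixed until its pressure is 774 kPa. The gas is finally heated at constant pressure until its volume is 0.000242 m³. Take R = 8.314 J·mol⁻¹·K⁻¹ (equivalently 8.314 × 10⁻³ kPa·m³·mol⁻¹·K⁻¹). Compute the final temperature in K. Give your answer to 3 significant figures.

T₃ ≈ 920 K

From PV = nRT: V₁ = nRT₁/P₁ = 0.0001116 m³.
T constant ⇒ Boyle's law P V = const: T₂ = T₁; V₂ = V₁·(P₁/P₂) = 0.0002176 m³.
Isobaric, so V/T is constant: P₃ = P₂; T₃ = T₂·(V₃/V₂) = 919.6 K.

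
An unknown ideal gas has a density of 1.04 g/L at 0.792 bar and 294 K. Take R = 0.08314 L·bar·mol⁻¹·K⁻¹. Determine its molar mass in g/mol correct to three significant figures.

ρ = PM/(RT) ⇒ M = ρRT/P = (1.04 × 0.08314 × 294.0) / 0.792

M ≈ 32.1 g/mol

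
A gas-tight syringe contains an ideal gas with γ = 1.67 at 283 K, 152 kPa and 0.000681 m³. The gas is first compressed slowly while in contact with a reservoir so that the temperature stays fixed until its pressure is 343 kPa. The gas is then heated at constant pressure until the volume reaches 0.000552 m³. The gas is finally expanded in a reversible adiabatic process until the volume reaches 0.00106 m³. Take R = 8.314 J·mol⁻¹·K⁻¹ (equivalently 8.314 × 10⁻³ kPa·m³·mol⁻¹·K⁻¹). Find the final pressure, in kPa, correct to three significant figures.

P₄ ≈ 115 kPa

T constant ⇒ Boyle's law P V = const: T₂ = T₁; V₂ = V₁·(P₁/P₂) = 0.0003018 m³.
P constant ⇒ V ∝ T: P₃ = P₂; T₃ = T₂·(V₃/V₂) = 517.6 K.
Reversible adiabatic, γ = 1.67: T₄ = T₃·(V₃/V₄)^(γ−1) = 334.3 K; P₄ = P₃·(V₃/V₄)^γ = 115.4 kPa.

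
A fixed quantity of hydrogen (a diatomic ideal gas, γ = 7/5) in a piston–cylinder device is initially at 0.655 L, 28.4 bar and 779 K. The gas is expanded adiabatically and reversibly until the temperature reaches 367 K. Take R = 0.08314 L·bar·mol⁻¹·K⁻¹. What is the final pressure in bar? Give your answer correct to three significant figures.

Adiabatic (γ = 7/5), T V^(γ−1) and P V^γ constant: P₂ = P₁·(T₂/T₁)^(γ/(γ−1)) = 2.038 bar; V₂ = V₁·(T₁/T₂)^(1/(γ−1)) = 4.300 L.

P₂ ≈ 2.04 bar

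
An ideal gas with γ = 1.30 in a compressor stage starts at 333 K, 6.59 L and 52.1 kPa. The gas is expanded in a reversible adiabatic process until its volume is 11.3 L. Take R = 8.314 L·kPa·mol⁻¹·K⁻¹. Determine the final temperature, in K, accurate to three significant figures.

T₂ ≈ 283 K

Reversible adiabatic, γ = 1.30: T₂ = T₁·(V₁/V₂)^(γ−1) = 283.3 K; P₂ = P₁·(V₁/V₂)^γ = 25.85 kPa.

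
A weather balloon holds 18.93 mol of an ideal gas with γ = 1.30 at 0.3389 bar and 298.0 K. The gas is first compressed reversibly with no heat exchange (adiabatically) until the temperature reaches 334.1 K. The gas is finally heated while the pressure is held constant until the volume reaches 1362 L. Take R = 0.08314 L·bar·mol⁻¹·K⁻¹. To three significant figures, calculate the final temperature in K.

From PV = nRT: V₁ = nRT₁/P₁ = 1384 L.
Adiabatic (γ = 1.30), T V^(γ−1) and P V^γ constant: P₂ = P₁·(T₂/T₁)^(γ/(γ−1)) = 0.5562 bar; V₂ = V₁·(T₁/T₂)^(1/(γ−1)) = 945.3 L.
Isobaric, so V/T is constant: P₃ = P₂; T₃ = T₂·(V₃/V₂) = 481.4 K.

T₃ ≈ 481 K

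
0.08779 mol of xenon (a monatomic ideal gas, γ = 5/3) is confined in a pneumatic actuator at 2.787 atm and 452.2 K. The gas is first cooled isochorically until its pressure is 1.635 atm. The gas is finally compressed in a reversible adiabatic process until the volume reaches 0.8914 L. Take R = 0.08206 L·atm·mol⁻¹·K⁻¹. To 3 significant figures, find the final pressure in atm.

P₃ ≈ 2.57 atm

From PV = nRT: V₁ = nRT₁/P₁ = 1.169 L.
V constant ⇒ P ∝ T: V₂ = V₁; T₂ = T₁·(P₂/P₁) = 265.3 K.
Reversible adiabatic, γ = 5/3: T₃ = T₂·(V₂/V₃)^(γ−1) = 317.8 K; P₃ = P₂·(V₂/V₃)^γ = 2.569 atm.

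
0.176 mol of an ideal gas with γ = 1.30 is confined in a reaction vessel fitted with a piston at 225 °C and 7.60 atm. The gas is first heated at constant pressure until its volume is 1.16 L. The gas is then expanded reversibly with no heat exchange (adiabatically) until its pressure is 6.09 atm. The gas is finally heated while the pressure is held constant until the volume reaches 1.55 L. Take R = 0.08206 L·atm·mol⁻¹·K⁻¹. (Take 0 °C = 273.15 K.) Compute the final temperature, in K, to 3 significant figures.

Convert: T₁ = 498.1 K.
From PV = nRT: V₁ = nRT₁/P₁ = 0.9467 L.
Isobaric, so V/T is constant: P₂ = P₁; T₂ = T₁·(V₂/V₁) = 610.4 K.
Adiabatic (γ = 1.30), T V^(γ−1) and P V^γ constant: T₃ = T₂·(P₃/P₂)^((γ−1)/γ) = 580.0 K; V₃ = V₂·(P₂/P₃)^(1/γ) = 1.375 L.
P constant ⇒ V ∝ T: P₄ = P₃; T₄ = T₃·(V₄/V₃) = 653.6 K.

T₄ ≈ 654 K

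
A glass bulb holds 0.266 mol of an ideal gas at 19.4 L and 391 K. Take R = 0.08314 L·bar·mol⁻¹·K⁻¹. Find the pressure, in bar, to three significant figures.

PV = nRT ⇒ P = nRT/V = (0.266 × 0.08314 × 391) / 19.4

P ≈ 0.446 bar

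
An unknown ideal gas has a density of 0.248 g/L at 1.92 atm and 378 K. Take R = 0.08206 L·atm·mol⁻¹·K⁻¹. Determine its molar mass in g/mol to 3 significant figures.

M ≈ 4.01 g/mol

ρ = PM/(RT) ⇒ M = ρRT/P = (0.248 × 0.08206 × 378.0) / 1.92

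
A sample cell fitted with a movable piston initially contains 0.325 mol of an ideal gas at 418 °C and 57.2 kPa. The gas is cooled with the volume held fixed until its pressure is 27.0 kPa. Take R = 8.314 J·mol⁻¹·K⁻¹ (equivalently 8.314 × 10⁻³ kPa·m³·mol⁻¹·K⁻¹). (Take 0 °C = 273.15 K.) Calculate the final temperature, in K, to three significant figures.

Convert: T₁ = 691.1 K.
From PV = nRT: V₁ = nRT₁/P₁ = 0.03265 m³.
Isochoric, so P/T is constant: V₂ = V₁; T₂ = T₁·(P₂/P₁) = 326.2 K.

T₂ ≈ 326 K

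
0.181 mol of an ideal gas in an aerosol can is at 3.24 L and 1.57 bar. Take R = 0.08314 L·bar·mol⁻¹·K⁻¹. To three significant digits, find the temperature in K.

T ≈ 338 K

PV = nRT ⇒ T = PV/(nR) = (1.57 × 3.24) / (0.181 × 0.08314)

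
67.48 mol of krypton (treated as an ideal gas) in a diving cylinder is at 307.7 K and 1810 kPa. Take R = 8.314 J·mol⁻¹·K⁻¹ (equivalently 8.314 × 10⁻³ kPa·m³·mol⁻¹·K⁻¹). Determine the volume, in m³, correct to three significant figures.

V ≈ 0.0954 m³

PV = nRT ⇒ V = nRT/P = (67.48 × 8.314 × 10⁻³ × 307.7) / 1810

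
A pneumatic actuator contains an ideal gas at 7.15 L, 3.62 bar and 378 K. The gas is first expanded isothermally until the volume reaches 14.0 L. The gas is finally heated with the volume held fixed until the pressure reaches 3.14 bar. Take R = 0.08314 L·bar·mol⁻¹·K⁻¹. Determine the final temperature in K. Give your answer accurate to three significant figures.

T constant ⇒ Boyle's law P V = const: T₂ = T₁; P₂ = P₁·(V₁/V₂) = 1.849 bar.
Isochoric, so P/T is constant: V₃ = V₂; T₃ = T₂·(P₃/P₂) = 642.0 K.

T₃ ≈ 642 K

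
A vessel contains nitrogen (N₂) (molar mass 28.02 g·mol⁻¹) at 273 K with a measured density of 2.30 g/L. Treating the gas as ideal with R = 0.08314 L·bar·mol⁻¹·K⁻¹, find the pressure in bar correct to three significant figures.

P ≈ 1.86 bar

ρ = PM/(RT) ⇒ P = ρRT/M = (2.30 × 0.08314 × 273.0) / 28.02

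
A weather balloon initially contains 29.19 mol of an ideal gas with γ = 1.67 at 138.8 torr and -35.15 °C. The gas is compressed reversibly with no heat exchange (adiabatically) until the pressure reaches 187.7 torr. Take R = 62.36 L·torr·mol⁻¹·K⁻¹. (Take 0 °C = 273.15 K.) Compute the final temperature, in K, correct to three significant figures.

Convert: T₁ = 238.0 K.
From PV = nRT: V₁ = nRT₁/P₁ = 3121 L.
Adiabatic (γ = 1.67), T V^(γ−1) and P V^γ constant: T₂ = T₁·(P₂/P₁)^((γ−1)/γ) = 268.6 K; V₂ = V₁·(P₁/P₂)^(1/γ) = 2605 L.

T₂ ≈ 269 K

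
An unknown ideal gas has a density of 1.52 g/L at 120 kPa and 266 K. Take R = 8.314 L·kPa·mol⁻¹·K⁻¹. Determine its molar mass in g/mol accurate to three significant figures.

M ≈ 28.0 g/mol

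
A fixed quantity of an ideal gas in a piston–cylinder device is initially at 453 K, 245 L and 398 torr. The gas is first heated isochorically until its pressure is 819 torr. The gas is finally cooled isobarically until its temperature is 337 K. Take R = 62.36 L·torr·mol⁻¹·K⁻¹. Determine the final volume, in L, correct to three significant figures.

V₃ ≈ 88.6 L

Isochoric, so P/T is constant: V₂ = V₁; T₂ = T₁·(P₂/P₁) = 932.2 K.
Isobaric, so V/T is constant: P₃ = P₂; V₃ = V₂·(T₃/T₂) = 88.57 L.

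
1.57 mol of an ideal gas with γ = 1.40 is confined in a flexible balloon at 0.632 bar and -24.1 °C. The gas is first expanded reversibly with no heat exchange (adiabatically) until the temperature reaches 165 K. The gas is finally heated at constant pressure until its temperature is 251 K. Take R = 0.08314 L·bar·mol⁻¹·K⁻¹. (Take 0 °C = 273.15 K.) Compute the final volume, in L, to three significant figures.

V₃ ≈ 219 L

Convert: T₁ = 249.0 K.
From PV = nRT: V₁ = nRT₁/P₁ = 51.44 L.
Adiabatic (γ = 1.40), T V^(γ−1) and P V^γ constant: P₂ = P₁·(T₂/T₁)^(γ/(γ−1)) = 0.1496 bar; V₂ = V₁·(T₁/T₂)^(1/(γ−1)) = 144.0 L.
P constant ⇒ V ∝ T: P₃ = P₂; V₃ = V₂·(T₃/T₂) = 219.0 L.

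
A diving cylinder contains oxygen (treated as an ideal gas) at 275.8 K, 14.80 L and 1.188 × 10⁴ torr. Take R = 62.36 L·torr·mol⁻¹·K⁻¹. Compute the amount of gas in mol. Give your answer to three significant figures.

n ≈ 10.2 mol

PV = nRT ⇒ n = PV/(RT) = (1.188e+04 × 14.80) / (62.36 × 275.8)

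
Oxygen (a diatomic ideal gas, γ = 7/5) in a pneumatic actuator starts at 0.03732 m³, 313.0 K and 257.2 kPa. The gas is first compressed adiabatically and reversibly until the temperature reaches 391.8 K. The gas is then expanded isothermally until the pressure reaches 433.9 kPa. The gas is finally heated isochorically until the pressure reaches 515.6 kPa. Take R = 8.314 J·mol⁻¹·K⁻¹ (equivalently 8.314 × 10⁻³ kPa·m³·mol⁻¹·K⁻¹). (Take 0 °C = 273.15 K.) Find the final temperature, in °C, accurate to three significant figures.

T₄ ≈ 192 °C

Adiabatic (γ = 7/5), T V^(γ−1) and P V^γ constant: P₂ = P₁·(T₂/T₁)^(γ/(γ−1)) = 564.4 kPa; V₂ = V₁·(T₁/T₂)^(1/(γ−1)) = 0.02129 m³.
Isothermal, so P V is constant: T₃ = T₂; V₃ = V₂·(P₂/P₃) = 0.02769 m³.
Isochoric, so P/T is constant: V₄ = V₃; T₄ = T₃·(P₄/P₃) = 465.6 K.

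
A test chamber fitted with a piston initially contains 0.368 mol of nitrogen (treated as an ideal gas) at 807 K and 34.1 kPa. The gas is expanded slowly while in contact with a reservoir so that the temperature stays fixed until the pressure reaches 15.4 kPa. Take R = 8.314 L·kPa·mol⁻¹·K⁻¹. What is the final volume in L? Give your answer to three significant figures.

V₂ ≈ 160 L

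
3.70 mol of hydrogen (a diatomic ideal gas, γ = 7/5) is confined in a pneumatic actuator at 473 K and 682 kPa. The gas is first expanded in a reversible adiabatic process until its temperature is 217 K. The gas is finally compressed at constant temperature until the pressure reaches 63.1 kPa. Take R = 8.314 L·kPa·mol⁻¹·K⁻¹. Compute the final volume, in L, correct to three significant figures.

From PV = nRT: V₁ = nRT₁/P₁ = 21.33 L.
Reversible adiabatic, γ = 7/5: P₂ = P₁·(T₂/T₁)^(γ/(γ−1)) = 44.60 kPa; V₂ = V₁·(T₁/T₂)^(1/(γ−1)) = 149.7 L.
Isothermal, so P V is constant: T₃ = T₂; V₃ = V₂·(P₂/P₃) = 105.8 L.

V₃ ≈ 106 L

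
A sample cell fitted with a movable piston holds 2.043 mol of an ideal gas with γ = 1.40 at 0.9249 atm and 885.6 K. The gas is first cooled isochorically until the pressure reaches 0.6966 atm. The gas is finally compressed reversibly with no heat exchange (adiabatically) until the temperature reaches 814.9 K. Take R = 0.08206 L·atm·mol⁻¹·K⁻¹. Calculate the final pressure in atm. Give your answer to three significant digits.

P₃ ≈ 1.40 atm

From PV = nRT: V₁ = nRT₁/P₁ = 160.5 L.
V constant ⇒ P ∝ T: V₂ = V₁; T₂ = T₁·(P₂/P₁) = 667.0 K.
Adiabatic (γ = 1.40), T V^(γ−1) and P V^γ constant: P₃ = P₂·(T₃/T₂)^(γ/(γ−1)) = 1.404 atm; V₃ = V₂·(T₂/T₃)^(1/(γ−1)) = 97.30 L.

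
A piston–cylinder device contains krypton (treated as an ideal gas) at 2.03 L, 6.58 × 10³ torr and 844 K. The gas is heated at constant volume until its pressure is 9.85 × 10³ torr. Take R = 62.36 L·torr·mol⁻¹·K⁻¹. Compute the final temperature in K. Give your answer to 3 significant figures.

V constant ⇒ P ∝ T: V₂ = V₁; T₂ = T₁·(P₂/P₁) = 1263 K.

T₂ ≈ 1.26e+03 K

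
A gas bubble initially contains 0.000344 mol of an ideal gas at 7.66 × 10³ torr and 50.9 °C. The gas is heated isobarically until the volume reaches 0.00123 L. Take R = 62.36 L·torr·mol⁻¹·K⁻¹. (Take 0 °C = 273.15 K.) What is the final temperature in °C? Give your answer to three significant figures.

Convert: T₁ = 324.0 K.
From PV = nRT: V₁ = nRT₁/P₁ = 0.0009075 L.
Isobaric, so V/T is constant: P₂ = P₁; T₂ = T₁·(V₂/V₁) = 439.2 K.

T₂ ≈ 166 °C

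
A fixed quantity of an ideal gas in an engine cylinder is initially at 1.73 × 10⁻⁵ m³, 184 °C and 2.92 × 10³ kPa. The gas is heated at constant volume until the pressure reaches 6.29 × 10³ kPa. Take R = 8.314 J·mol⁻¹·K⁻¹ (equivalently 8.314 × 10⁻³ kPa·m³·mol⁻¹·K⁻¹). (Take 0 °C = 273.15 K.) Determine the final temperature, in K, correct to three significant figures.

T₂ ≈ 985 K

Convert: T₁ = 457.1 K.
Isochoric, so P/T is constant: V₂ = V₁; T₂ = T₁·(P₂/P₁) = 984.8 K.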